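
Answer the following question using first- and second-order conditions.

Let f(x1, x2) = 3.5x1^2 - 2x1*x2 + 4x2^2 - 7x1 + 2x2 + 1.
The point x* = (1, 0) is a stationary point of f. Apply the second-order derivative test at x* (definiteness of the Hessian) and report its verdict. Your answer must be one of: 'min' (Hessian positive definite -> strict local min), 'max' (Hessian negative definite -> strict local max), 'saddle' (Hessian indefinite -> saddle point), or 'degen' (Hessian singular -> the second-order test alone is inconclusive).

Compute the Hessian H = grad^2 f:
  H = [[7, -2], [-2, 8]]
Verify stationarity: grad f(x*) = H x* + g = (0, 0).
Eigenvalues of H: 5.4384, 9.5616.
Both eigenvalues > 0, so H is positive definite -> x* is a strict local min.

min


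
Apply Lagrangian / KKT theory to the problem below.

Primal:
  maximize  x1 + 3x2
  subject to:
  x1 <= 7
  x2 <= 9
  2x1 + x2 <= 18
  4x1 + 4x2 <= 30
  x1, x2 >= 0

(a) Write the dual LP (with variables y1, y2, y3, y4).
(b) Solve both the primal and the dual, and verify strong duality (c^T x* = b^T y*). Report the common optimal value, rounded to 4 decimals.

The standard primal-dual pair for 'max c^T x s.t. A x <= b, x >= 0' is:
  Dual:  min b^T y  s.t.  A^T y >= c,  y >= 0.

So the dual LP is:
  minimize  7y1 + 9y2 + 18y3 + 30y4
  subject to:
    y1 + 2y3 + 4y4 >= 1
    y2 + y3 + 4y4 >= 3
    y1, y2, y3, y4 >= 0

Solving the primal: x* = (0, 7.5).
  primal value c^T x* = 22.5.
Solving the dual: y* = (0, 0, 0, 0.75).
  dual value b^T y* = 22.5.
Strong duality: c^T x* = b^T y*. Confirmed.

22.5


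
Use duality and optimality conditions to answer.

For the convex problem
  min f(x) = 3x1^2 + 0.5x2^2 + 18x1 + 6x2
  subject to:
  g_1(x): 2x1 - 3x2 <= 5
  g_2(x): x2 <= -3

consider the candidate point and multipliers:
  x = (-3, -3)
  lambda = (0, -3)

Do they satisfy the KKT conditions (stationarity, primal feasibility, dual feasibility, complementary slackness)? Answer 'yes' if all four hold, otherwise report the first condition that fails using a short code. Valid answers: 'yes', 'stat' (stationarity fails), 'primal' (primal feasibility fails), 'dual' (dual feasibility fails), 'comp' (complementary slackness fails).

Gradient of f: grad f(x) = Q x + c = (0, 3)
Constraint values g_i(x) = a_i^T x - b_i:
  g_1((-3, -3)) = -2
  g_2((-3, -3)) = 0
Stationarity residual: grad f(x) + sum_i lambda_i a_i = (0, 0)
  -> stationarity OK
Primal feasibility (all g_i <= 0): OK
Dual feasibility (all lambda_i >= 0): FAILS
Complementary slackness (lambda_i * g_i(x) = 0 for all i): OK

Verdict: the first failing condition is dual_feasibility -> dual.

dual


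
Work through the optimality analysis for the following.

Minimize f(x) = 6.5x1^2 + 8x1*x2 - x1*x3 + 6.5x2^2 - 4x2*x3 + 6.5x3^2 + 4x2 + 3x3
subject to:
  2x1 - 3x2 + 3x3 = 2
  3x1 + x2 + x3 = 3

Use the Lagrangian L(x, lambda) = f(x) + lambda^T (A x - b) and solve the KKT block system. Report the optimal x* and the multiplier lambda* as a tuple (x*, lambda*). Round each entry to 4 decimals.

Form the Lagrangian:
  L(x, lambda) = (1/2) x^T Q x + c^T x + lambda^T (A x - b)
Stationarity (grad_x L = 0): Q x + c + A^T lambda = 0.
Primal feasibility: A x = b.

This gives the KKT block system:
  [ Q   A^T ] [ x     ]   [-c ]
  [ A    0  ] [ lambda ] = [ b ]

Solving the linear system:
  x*      = (1.1104, -0.1288, -0.2024)
  lambda* = (2.0407, -5.8962)
  f(x*)   = 6.2424

x* = (1.1104, -0.1288, -0.2024), lambda* = (2.0407, -5.8962)


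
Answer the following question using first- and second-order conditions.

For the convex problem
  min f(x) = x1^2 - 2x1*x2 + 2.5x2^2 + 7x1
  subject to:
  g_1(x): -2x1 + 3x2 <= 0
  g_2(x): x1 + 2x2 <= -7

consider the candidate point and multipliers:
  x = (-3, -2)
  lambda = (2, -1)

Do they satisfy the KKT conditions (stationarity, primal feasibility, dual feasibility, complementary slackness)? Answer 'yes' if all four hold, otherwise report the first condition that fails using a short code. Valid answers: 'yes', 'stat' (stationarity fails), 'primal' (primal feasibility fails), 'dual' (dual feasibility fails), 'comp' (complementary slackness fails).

Gradient of f: grad f(x) = Q x + c = (5, -4)
Constraint values g_i(x) = a_i^T x - b_i:
  g_1((-3, -2)) = 0
  g_2((-3, -2)) = 0
Stationarity residual: grad f(x) + sum_i lambda_i a_i = (0, 0)
  -> stationarity OK
Primal feasibility (all g_i <= 0): OK
Dual feasibility (all lambda_i >= 0): FAILS
Complementary slackness (lambda_i * g_i(x) = 0 for all i): OK

Verdict: the first failing condition is dual_feasibility -> dual.

dual


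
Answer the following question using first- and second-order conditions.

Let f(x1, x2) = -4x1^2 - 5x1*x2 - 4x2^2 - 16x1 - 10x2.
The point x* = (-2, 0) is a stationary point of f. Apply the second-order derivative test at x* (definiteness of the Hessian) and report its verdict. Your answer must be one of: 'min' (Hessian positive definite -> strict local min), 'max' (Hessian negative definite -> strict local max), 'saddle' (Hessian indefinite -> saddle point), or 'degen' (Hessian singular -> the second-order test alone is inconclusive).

Compute the Hessian H = grad^2 f:
  H = [[-8, -5], [-5, -8]]
Verify stationarity: grad f(x*) = H x* + g = (0, 0).
Eigenvalues of H: -13, -3.
Both eigenvalues < 0, so H is negative definite -> x* is a strict local max.

max


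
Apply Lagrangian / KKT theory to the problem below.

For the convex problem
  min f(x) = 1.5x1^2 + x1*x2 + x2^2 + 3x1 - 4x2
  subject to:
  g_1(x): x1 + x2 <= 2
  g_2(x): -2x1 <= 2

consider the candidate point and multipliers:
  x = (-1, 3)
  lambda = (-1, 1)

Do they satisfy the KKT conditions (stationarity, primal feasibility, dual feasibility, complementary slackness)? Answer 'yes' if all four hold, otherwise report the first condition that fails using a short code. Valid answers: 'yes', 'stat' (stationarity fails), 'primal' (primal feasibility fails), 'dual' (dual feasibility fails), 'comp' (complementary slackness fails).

Gradient of f: grad f(x) = Q x + c = (3, 1)
Constraint values g_i(x) = a_i^T x - b_i:
  g_1((-1, 3)) = 0
  g_2((-1, 3)) = 0
Stationarity residual: grad f(x) + sum_i lambda_i a_i = (0, 0)
  -> stationarity OK
Primal feasibility (all g_i <= 0): OK
Dual feasibility (all lambda_i >= 0): FAILS
Complementary slackness (lambda_i * g_i(x) = 0 for all i): OK

Verdict: the first failing condition is dual_feasibility -> dual.

dual


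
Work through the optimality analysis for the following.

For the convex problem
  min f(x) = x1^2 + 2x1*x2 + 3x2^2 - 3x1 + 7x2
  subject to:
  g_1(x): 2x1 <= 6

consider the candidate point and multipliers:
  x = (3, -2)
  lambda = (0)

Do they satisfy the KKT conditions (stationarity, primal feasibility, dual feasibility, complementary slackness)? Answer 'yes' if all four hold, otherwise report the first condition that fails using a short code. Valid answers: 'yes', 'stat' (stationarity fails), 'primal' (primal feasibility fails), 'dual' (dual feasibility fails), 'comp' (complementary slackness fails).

Gradient of f: grad f(x) = Q x + c = (-1, 1)
Constraint values g_i(x) = a_i^T x - b_i:
  g_1((3, -2)) = 0
Stationarity residual: grad f(x) + sum_i lambda_i a_i = (-1, 1)
  -> stationarity FAILS
Primal feasibility (all g_i <= 0): OK
Dual feasibility (all lambda_i >= 0): OK
Complementary slackness (lambda_i * g_i(x) = 0 for all i): OK

Verdict: the first failing condition is stationarity -> stat.

stat


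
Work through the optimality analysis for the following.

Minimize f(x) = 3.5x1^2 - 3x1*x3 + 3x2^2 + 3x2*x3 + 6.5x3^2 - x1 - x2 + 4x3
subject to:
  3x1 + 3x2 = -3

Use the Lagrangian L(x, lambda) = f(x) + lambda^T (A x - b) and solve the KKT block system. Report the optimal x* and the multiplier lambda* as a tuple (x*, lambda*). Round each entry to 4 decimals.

Form the Lagrangian:
  L(x, lambda) = (1/2) x^T Q x + c^T x + lambda^T (A x - b)
Stationarity (grad_x L = 0): Q x + c + A^T lambda = 0.
Primal feasibility: A x = b.

This gives the KKT block system:
  [ Q   A^T ] [ x     ]   [-c ]
  [ A    0  ] [ lambda ] = [ b ]

Solving the linear system:
  x*      = (-0.6316, -0.3684, -0.3684)
  lambda* = (1.4386)
  f(x*)   = 1.9211

x* = (-0.6316, -0.3684, -0.3684), lambda* = (1.4386)


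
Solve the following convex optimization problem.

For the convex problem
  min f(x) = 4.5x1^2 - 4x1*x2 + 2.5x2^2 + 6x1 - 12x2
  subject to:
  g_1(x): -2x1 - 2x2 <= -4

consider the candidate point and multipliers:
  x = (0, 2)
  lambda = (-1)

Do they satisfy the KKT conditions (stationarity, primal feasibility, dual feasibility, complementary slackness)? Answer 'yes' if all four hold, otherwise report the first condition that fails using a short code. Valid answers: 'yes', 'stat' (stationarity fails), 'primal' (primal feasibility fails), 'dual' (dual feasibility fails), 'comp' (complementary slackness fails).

Gradient of f: grad f(x) = Q x + c = (-2, -2)
Constraint values g_i(x) = a_i^T x - b_i:
  g_1((0, 2)) = 0
Stationarity residual: grad f(x) + sum_i lambda_i a_i = (0, 0)
  -> stationarity OK
Primal feasibility (all g_i <= 0): OK
Dual feasibility (all lambda_i >= 0): FAILS
Complementary slackness (lambda_i * g_i(x) = 0 for all i): OK

Verdict: the first failing condition is dual_feasibility -> dual.

dual


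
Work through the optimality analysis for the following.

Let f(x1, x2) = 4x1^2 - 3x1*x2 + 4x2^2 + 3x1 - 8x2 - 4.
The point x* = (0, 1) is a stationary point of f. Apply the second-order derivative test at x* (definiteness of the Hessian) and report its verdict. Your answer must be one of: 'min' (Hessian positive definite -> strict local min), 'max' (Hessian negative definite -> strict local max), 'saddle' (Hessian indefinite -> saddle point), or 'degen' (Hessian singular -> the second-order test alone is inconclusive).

Compute the Hessian H = grad^2 f:
  H = [[8, -3], [-3, 8]]
Verify stationarity: grad f(x*) = H x* + g = (0, 0).
Eigenvalues of H: 5, 11.
Both eigenvalues > 0, so H is positive definite -> x* is a strict local min.

min


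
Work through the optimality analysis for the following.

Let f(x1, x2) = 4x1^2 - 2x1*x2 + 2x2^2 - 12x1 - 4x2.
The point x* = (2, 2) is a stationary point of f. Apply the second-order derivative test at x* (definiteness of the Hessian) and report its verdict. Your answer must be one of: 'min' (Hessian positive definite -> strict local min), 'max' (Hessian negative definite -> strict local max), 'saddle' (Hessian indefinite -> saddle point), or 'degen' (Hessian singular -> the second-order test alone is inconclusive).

Compute the Hessian H = grad^2 f:
  H = [[8, -2], [-2, 4]]
Verify stationarity: grad f(x*) = H x* + g = (0, 0).
Eigenvalues of H: 3.1716, 8.8284.
Both eigenvalues > 0, so H is positive definite -> x* is a strict local min.

min


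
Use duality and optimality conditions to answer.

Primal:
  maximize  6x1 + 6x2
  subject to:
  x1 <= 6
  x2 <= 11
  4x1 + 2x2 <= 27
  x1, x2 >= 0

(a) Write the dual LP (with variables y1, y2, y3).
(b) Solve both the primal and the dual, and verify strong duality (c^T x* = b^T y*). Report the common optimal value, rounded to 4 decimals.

The standard primal-dual pair for 'max c^T x s.t. A x <= b, x >= 0' is:
  Dual:  min b^T y  s.t.  A^T y >= c,  y >= 0.

So the dual LP is:
  minimize  6y1 + 11y2 + 27y3
  subject to:
    y1 + 4y3 >= 6
    y2 + 2y3 >= 6
    y1, y2, y3 >= 0

Solving the primal: x* = (1.25, 11).
  primal value c^T x* = 73.5.
Solving the dual: y* = (0, 3, 1.5).
  dual value b^T y* = 73.5.
Strong duality: c^T x* = b^T y*. Confirmed.

73.5


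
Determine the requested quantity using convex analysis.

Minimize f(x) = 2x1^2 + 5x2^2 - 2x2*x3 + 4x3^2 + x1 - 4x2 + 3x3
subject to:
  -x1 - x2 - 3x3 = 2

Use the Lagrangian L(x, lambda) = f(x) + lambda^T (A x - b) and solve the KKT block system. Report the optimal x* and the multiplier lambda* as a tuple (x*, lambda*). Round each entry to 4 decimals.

Form the Lagrangian:
  L(x, lambda) = (1/2) x^T Q x + c^T x + lambda^T (A x - b)
Stationarity (grad_x L = 0): Q x + c + A^T lambda = 0.
Primal feasibility: A x = b.

This gives the KKT block system:
  [ Q   A^T ] [ x     ]   [-c ]
  [ A    0  ] [ lambda ] = [ b ]

Solving the linear system:
  x*      = (-0.4302, 0.2093, -0.593)
  lambda* = (-0.7209)
  f(x*)   = -0.8023

x* = (-0.4302, 0.2093, -0.593), lambda* = (-0.7209)


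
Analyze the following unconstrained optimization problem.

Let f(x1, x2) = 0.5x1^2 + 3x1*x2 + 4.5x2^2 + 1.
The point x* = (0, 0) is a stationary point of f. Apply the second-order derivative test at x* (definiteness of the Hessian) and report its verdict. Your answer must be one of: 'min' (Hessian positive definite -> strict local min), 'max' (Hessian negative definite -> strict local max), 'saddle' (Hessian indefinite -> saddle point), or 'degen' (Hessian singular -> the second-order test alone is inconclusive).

Compute the Hessian H = grad^2 f:
  H = [[1, 3], [3, 9]]
Verify stationarity: grad f(x*) = H x* + g = (0, 0).
Eigenvalues of H: 0, 10.
H has a zero eigenvalue (singular; positive semidefinite but not definite), so H is neither positive definite, negative definite, nor indefinite. The second-order test alone is inconclusive -> degen.
(Indeed, f is constant along the null direction of H through x*, so x* is not a strict local extremum.)

degen


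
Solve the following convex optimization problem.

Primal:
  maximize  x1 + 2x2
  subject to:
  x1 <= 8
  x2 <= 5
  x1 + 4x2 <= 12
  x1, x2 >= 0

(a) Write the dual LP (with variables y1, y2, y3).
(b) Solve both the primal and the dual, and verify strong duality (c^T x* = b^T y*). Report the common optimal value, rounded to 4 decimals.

The standard primal-dual pair for 'max c^T x s.t. A x <= b, x >= 0' is:
  Dual:  min b^T y  s.t.  A^T y >= c,  y >= 0.

So the dual LP is:
  minimize  8y1 + 5y2 + 12y3
  subject to:
    y1 + y3 >= 1
    y2 + 4y3 >= 2
    y1, y2, y3 >= 0

Solving the primal: x* = (8, 1).
  primal value c^T x* = 10.
Solving the dual: y* = (0.5, 0, 0.5).
  dual value b^T y* = 10.
Strong duality: c^T x* = b^T y*. Confirmed.

10


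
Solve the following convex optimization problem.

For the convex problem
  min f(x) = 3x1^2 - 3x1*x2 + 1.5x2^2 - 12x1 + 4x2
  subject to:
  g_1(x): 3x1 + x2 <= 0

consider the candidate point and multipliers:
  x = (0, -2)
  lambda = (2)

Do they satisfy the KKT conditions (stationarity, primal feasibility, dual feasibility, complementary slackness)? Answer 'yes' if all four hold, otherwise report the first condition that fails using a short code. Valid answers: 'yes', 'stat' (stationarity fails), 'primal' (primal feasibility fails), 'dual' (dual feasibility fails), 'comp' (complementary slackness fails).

Gradient of f: grad f(x) = Q x + c = (-6, -2)
Constraint values g_i(x) = a_i^T x - b_i:
  g_1((0, -2)) = -2
Stationarity residual: grad f(x) + sum_i lambda_i a_i = (0, 0)
  -> stationarity OK
Primal feasibility (all g_i <= 0): OK
Dual feasibility (all lambda_i >= 0): OK
Complementary slackness (lambda_i * g_i(x) = 0 for all i): FAILS

Verdict: the first failing condition is complementary_slackness -> comp.

comp


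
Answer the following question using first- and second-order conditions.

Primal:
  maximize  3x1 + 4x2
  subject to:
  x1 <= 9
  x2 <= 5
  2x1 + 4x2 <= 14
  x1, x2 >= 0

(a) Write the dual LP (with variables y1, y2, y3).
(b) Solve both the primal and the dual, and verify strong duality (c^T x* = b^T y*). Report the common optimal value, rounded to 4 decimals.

The standard primal-dual pair for 'max c^T x s.t. A x <= b, x >= 0' is:
  Dual:  min b^T y  s.t.  A^T y >= c,  y >= 0.

So the dual LP is:
  minimize  9y1 + 5y2 + 14y3
  subject to:
    y1 + 2y3 >= 3
    y2 + 4y3 >= 4
    y1, y2, y3 >= 0

Solving the primal: x* = (7, 0).
  primal value c^T x* = 21.
Solving the dual: y* = (0, 0, 1.5).
  dual value b^T y* = 21.
Strong duality: c^T x* = b^T y*. Confirmed.

21


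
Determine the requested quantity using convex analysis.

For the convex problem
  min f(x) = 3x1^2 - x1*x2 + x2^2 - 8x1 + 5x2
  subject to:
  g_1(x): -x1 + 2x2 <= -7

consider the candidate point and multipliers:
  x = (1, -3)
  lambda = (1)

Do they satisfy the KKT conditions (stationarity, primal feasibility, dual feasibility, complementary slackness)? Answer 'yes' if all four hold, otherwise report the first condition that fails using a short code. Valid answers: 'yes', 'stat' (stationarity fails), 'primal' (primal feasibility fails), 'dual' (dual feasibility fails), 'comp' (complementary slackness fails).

Gradient of f: grad f(x) = Q x + c = (1, -2)
Constraint values g_i(x) = a_i^T x - b_i:
  g_1((1, -3)) = 0
Stationarity residual: grad f(x) + sum_i lambda_i a_i = (0, 0)
  -> stationarity OK
Primal feasibility (all g_i <= 0): OK
Dual feasibility (all lambda_i >= 0): OK
Complementary slackness (lambda_i * g_i(x) = 0 for all i): OK

Verdict: yes, KKT holds.

yes


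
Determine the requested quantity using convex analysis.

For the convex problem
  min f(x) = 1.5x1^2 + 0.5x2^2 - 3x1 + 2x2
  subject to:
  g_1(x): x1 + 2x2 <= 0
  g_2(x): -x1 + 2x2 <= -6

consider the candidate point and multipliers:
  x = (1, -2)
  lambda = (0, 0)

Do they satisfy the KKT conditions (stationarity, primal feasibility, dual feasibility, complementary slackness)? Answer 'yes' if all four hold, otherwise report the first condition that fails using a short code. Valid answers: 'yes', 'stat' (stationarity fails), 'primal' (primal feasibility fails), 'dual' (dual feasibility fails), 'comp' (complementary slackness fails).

Gradient of f: grad f(x) = Q x + c = (0, 0)
Constraint values g_i(x) = a_i^T x - b_i:
  g_1((1, -2)) = -3
  g_2((1, -2)) = 1
Stationarity residual: grad f(x) + sum_i lambda_i a_i = (0, 0)
  -> stationarity OK
Primal feasibility (all g_i <= 0): FAILS
Dual feasibility (all lambda_i >= 0): OK
Complementary slackness (lambda_i * g_i(x) = 0 for all i): OK

Verdict: the first failing condition is primal_feasibility -> primal.

primal


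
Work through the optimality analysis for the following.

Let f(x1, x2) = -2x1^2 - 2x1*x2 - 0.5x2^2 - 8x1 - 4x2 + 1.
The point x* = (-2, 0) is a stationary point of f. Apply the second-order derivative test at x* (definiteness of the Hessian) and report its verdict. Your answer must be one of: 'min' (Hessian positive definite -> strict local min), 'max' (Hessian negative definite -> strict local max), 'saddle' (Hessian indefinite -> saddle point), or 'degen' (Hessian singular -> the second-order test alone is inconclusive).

Compute the Hessian H = grad^2 f:
  H = [[-4, -2], [-2, -1]]
Verify stationarity: grad f(x*) = H x* + g = (0, 0).
Eigenvalues of H: -5, 0.
H has a zero eigenvalue (singular; negative semidefinite but not definite), so H is neither positive definite, negative definite, nor indefinite. The second-order test alone is inconclusive -> degen.
(Indeed, f is constant along the null direction of H through x*, so x* is not a strict local extremum.)

degen


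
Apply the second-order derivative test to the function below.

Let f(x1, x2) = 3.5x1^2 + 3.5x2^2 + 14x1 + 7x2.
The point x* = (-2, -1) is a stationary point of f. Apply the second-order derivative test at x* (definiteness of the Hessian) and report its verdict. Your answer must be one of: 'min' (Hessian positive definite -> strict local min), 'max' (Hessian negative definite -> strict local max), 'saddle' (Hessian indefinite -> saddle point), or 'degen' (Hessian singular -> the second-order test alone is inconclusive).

Compute the Hessian H = grad^2 f:
  H = [[7, 0], [0, 7]]
Verify stationarity: grad f(x*) = H x* + g = (0, 0).
Eigenvalues of H: 7, 7.
Both eigenvalues > 0, so H is positive definite -> x* is a strict local min.

min


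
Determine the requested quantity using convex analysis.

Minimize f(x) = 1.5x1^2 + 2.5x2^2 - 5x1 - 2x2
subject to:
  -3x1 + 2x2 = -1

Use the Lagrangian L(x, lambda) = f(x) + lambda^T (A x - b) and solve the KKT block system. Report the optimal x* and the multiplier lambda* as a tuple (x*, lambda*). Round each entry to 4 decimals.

Form the Lagrangian:
  L(x, lambda) = (1/2) x^T Q x + c^T x + lambda^T (A x - b)
Stationarity (grad_x L = 0): Q x + c + A^T lambda = 0.
Primal feasibility: A x = b.

This gives the KKT block system:
  [ Q   A^T ] [ x     ]   [-c ]
  [ A    0  ] [ lambda ] = [ b ]

Solving the linear system:
  x*      = (0.8246, 0.7368)
  lambda* = (-0.8421)
  f(x*)   = -3.2193

x* = (0.8246, 0.7368), lambda* = (-0.8421)


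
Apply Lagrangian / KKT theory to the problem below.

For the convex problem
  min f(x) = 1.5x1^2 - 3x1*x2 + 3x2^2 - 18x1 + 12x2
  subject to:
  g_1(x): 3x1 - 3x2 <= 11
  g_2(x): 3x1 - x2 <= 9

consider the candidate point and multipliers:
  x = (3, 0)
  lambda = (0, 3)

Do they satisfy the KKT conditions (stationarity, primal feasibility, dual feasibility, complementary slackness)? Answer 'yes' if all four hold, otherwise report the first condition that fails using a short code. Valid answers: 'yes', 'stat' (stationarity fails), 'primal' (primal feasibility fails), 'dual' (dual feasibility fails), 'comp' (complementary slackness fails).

Gradient of f: grad f(x) = Q x + c = (-9, 3)
Constraint values g_i(x) = a_i^T x - b_i:
  g_1((3, 0)) = -2
  g_2((3, 0)) = 0
Stationarity residual: grad f(x) + sum_i lambda_i a_i = (0, 0)
  -> stationarity OK
Primal feasibility (all g_i <= 0): OK
Dual feasibility (all lambda_i >= 0): OK
Complementary slackness (lambda_i * g_i(x) = 0 for all i): OK

Verdict: yes, KKT holds.

yes


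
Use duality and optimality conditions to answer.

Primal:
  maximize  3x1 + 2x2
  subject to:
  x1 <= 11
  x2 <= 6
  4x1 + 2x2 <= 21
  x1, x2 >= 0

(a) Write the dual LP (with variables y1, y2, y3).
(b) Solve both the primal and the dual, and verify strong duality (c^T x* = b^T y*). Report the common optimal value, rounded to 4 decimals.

The standard primal-dual pair for 'max c^T x s.t. A x <= b, x >= 0' is:
  Dual:  min b^T y  s.t.  A^T y >= c,  y >= 0.

So the dual LP is:
  minimize  11y1 + 6y2 + 21y3
  subject to:
    y1 + 4y3 >= 3
    y2 + 2y3 >= 2
    y1, y2, y3 >= 0

Solving the primal: x* = (2.25, 6).
  primal value c^T x* = 18.75.
Solving the dual: y* = (0, 0.5, 0.75).
  dual value b^T y* = 18.75.
Strong duality: c^T x* = b^T y*. Confirmed.

18.75


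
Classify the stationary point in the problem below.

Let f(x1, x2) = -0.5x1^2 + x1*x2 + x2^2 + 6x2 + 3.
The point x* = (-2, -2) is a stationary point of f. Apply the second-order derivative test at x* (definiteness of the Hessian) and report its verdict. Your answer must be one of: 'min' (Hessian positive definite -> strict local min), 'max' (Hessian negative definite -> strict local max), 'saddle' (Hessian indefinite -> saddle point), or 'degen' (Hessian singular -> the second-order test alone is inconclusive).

Compute the Hessian H = grad^2 f:
  H = [[-1, 1], [1, 2]]
Verify stationarity: grad f(x*) = H x* + g = (0, 0).
Eigenvalues of H: -1.3028, 2.3028.
Eigenvalues have mixed signs, so H is indefinite -> x* is a saddle point.

saddle


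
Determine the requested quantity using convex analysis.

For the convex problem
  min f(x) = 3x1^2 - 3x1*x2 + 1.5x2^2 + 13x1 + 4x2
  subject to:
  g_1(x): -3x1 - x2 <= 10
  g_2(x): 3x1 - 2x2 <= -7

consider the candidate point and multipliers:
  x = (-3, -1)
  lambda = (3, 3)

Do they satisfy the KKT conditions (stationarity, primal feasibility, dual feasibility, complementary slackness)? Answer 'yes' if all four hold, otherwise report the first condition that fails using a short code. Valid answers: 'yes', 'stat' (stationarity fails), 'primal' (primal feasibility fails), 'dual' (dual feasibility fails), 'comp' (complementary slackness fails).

Gradient of f: grad f(x) = Q x + c = (-2, 10)
Constraint values g_i(x) = a_i^T x - b_i:
  g_1((-3, -1)) = 0
  g_2((-3, -1)) = 0
Stationarity residual: grad f(x) + sum_i lambda_i a_i = (-2, 1)
  -> stationarity FAILS
Primal feasibility (all g_i <= 0): OK
Dual feasibility (all lambda_i >= 0): OK
Complementary slackness (lambda_i * g_i(x) = 0 for all i): OK

Verdict: the first failing condition is stationarity -> stat.

stat


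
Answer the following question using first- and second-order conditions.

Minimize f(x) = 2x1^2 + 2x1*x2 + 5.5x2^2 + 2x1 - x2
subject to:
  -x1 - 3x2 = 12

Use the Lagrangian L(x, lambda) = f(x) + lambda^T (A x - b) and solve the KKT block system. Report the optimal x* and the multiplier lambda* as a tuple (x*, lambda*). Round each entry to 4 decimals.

Form the Lagrangian:
  L(x, lambda) = (1/2) x^T Q x + c^T x + lambda^T (A x - b)
Stationarity (grad_x L = 0): Q x + c + A^T lambda = 0.
Primal feasibility: A x = b.

This gives the KKT block system:
  [ Q   A^T ] [ x     ]   [-c ]
  [ A    0  ] [ lambda ] = [ b ]

Solving the linear system:
  x*      = (-2.3143, -3.2286)
  lambda* = (-13.7143)
  f(x*)   = 81.5857

x* = (-2.3143, -3.2286), lambda* = (-13.7143)


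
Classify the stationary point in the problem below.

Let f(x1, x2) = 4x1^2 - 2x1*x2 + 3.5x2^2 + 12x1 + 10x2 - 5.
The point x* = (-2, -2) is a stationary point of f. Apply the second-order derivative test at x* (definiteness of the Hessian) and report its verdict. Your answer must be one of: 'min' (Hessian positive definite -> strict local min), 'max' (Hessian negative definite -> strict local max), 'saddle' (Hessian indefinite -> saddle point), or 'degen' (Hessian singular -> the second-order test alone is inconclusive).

Compute the Hessian H = grad^2 f:
  H = [[8, -2], [-2, 7]]
Verify stationarity: grad f(x*) = H x* + g = (0, 0).
Eigenvalues of H: 5.4384, 9.5616.
Both eigenvalues > 0, so H is positive definite -> x* is a strict local min.

min


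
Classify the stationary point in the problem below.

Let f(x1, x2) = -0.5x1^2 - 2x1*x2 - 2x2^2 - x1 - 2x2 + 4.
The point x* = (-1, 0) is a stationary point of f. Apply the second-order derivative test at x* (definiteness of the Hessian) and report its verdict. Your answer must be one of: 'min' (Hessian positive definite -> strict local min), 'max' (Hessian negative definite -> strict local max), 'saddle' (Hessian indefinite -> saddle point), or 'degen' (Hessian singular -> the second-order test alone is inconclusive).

Compute the Hessian H = grad^2 f:
  H = [[-1, -2], [-2, -4]]
Verify stationarity: grad f(x*) = H x* + g = (0, 0).
Eigenvalues of H: -5, 0.
H has a zero eigenvalue (singular; negative semidefinite but not definite), so H is neither positive definite, negative definite, nor indefinite. The second-order test alone is inconclusive -> degen.
(Indeed, f is constant along the null direction of H through x*, so x* is not a strict local extremum.)

degen


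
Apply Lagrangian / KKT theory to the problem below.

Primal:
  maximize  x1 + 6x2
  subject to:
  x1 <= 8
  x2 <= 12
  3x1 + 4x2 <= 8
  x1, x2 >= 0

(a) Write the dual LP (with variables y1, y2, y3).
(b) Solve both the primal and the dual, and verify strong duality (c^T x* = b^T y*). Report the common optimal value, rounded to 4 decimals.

The standard primal-dual pair for 'max c^T x s.t. A x <= b, x >= 0' is:
  Dual:  min b^T y  s.t.  A^T y >= c,  y >= 0.

So the dual LP is:
  minimize  8y1 + 12y2 + 8y3
  subject to:
    y1 + 3y3 >= 1
    y2 + 4y3 >= 6
    y1, y2, y3 >= 0

Solving the primal: x* = (0, 2).
  primal value c^T x* = 12.
Solving the dual: y* = (0, 0, 1.5).
  dual value b^T y* = 12.
Strong duality: c^T x* = b^T y*. Confirmed.

12


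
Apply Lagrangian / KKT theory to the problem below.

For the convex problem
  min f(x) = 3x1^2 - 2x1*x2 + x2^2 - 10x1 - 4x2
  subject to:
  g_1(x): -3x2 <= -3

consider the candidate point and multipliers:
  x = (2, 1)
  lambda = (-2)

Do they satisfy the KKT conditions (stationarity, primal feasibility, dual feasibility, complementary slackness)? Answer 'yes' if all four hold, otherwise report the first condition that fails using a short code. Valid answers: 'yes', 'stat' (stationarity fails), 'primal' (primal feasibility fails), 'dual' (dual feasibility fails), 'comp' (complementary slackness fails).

Gradient of f: grad f(x) = Q x + c = (0, -6)
Constraint values g_i(x) = a_i^T x - b_i:
  g_1((2, 1)) = 0
Stationarity residual: grad f(x) + sum_i lambda_i a_i = (0, 0)
  -> stationarity OK
Primal feasibility (all g_i <= 0): OK
Dual feasibility (all lambda_i >= 0): FAILS
Complementary slackness (lambda_i * g_i(x) = 0 for all i): OK

Verdict: the first failing condition is dual_feasibility -> dual.

dual


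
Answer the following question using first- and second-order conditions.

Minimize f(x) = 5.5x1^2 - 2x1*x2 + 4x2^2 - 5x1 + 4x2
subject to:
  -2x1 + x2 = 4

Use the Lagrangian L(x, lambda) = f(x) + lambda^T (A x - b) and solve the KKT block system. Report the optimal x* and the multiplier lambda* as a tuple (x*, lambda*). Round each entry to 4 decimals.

Form the Lagrangian:
  L(x, lambda) = (1/2) x^T Q x + c^T x + lambda^T (A x - b)
Stationarity (grad_x L = 0): Q x + c + A^T lambda = 0.
Primal feasibility: A x = b.

This gives the KKT block system:
  [ Q   A^T ] [ x     ]   [-c ]
  [ A    0  ] [ lambda ] = [ b ]

Solving the linear system:
  x*      = (-1.6857, 0.6286)
  lambda* = (-12.4)
  f(x*)   = 30.2714

x* = (-1.6857, 0.6286), lambda* = (-12.4)


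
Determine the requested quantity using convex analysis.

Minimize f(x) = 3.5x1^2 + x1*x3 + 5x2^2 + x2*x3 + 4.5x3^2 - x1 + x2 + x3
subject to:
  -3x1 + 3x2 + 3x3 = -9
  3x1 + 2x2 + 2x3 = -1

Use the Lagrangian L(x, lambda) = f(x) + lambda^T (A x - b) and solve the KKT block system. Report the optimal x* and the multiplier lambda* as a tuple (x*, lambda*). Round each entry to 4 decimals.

Form the Lagrangian:
  L(x, lambda) = (1/2) x^T Q x + c^T x + lambda^T (A x - b)
Stationarity (grad_x L = 0): Q x + c + A^T lambda = 0.
Primal feasibility: A x = b.

This gives the KKT block system:
  [ Q   A^T ] [ x     ]   [-c ]
  [ A    0  ] [ lambda ] = [ b ]

Solving the linear system:
  x*      = (1, -0.8824, -1.1176)
  lambda* = (2.4392, 0.8118)
  f(x*)   = 9.8824

x* = (1, -0.8824, -1.1176), lambda* = (2.4392, 0.8118)


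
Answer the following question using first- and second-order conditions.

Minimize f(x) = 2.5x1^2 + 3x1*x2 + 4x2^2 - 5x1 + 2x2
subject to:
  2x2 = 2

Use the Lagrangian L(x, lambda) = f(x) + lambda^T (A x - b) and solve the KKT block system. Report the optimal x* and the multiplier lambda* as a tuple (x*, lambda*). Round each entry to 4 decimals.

Form the Lagrangian:
  L(x, lambda) = (1/2) x^T Q x + c^T x + lambda^T (A x - b)
Stationarity (grad_x L = 0): Q x + c + A^T lambda = 0.
Primal feasibility: A x = b.

This gives the KKT block system:
  [ Q   A^T ] [ x     ]   [-c ]
  [ A    0  ] [ lambda ] = [ b ]

Solving the linear system:
  x*      = (0.4, 1)
  lambda* = (-5.6)
  f(x*)   = 5.6

x* = (0.4, 1), lambda* = (-5.6)


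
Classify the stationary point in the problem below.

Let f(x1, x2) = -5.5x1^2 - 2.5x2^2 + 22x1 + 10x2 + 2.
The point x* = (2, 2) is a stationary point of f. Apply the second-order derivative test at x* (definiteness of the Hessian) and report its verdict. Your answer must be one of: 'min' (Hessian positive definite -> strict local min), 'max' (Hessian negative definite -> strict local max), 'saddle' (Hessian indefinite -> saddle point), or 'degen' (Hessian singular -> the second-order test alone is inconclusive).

Compute the Hessian H = grad^2 f:
  H = [[-11, 0], [0, -5]]
Verify stationarity: grad f(x*) = H x* + g = (0, 0).
Eigenvalues of H: -11, -5.
Both eigenvalues < 0, so H is negative definite -> x* is a strict local max.

max


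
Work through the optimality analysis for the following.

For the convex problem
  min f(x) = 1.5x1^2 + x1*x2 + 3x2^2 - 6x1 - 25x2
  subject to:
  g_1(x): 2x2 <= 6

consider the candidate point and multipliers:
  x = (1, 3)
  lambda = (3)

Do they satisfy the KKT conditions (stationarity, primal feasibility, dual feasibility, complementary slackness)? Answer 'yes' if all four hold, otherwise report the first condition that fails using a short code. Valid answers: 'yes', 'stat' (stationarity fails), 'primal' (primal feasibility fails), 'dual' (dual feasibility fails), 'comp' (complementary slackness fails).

Gradient of f: grad f(x) = Q x + c = (0, -6)
Constraint values g_i(x) = a_i^T x - b_i:
  g_1((1, 3)) = 0
Stationarity residual: grad f(x) + sum_i lambda_i a_i = (0, 0)
  -> stationarity OK
Primal feasibility (all g_i <= 0): OK
Dual feasibility (all lambda_i >= 0): OK
Complementary slackness (lambda_i * g_i(x) = 0 for all i): OK

Verdict: yes, KKT holds.

yes


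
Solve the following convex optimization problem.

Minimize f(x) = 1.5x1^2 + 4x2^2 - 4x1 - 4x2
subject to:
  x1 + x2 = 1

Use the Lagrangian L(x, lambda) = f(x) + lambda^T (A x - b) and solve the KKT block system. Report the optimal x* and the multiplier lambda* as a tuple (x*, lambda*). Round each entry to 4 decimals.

Form the Lagrangian:
  L(x, lambda) = (1/2) x^T Q x + c^T x + lambda^T (A x - b)
Stationarity (grad_x L = 0): Q x + c + A^T lambda = 0.
Primal feasibility: A x = b.

This gives the KKT block system:
  [ Q   A^T ] [ x     ]   [-c ]
  [ A    0  ] [ lambda ] = [ b ]

Solving the linear system:
  x*      = (0.7273, 0.2727)
  lambda* = (1.8182)
  f(x*)   = -2.9091

x* = (0.7273, 0.2727), lambda* = (1.8182)


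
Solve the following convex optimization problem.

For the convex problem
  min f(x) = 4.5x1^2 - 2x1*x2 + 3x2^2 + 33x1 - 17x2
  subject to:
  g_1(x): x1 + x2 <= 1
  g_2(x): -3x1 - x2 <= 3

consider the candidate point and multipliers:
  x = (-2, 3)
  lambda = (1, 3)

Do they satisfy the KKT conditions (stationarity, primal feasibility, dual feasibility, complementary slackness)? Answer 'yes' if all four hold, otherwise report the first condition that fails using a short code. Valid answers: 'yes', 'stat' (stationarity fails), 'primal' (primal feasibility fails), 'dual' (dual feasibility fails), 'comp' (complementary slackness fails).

Gradient of f: grad f(x) = Q x + c = (9, 5)
Constraint values g_i(x) = a_i^T x - b_i:
  g_1((-2, 3)) = 0
  g_2((-2, 3)) = 0
Stationarity residual: grad f(x) + sum_i lambda_i a_i = (1, 3)
  -> stationarity FAILS
Primal feasibility (all g_i <= 0): OK
Dual feasibility (all lambda_i >= 0): OK
Complementary slackness (lambda_i * g_i(x) = 0 for all i): OK

Verdict: the first failing condition is stationarity -> stat.

stat


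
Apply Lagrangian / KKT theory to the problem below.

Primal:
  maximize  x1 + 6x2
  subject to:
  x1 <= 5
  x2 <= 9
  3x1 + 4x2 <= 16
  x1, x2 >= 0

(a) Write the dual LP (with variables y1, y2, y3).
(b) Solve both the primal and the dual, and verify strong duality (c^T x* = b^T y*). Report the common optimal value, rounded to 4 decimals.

The standard primal-dual pair for 'max c^T x s.t. A x <= b, x >= 0' is:
  Dual:  min b^T y  s.t.  A^T y >= c,  y >= 0.

So the dual LP is:
  minimize  5y1 + 9y2 + 16y3
  subject to:
    y1 + 3y3 >= 1
    y2 + 4y3 >= 6
    y1, y2, y3 >= 0

Solving the primal: x* = (0, 4).
  primal value c^T x* = 24.
Solving the dual: y* = (0, 0, 1.5).
  dual value b^T y* = 24.
Strong duality: c^T x* = b^T y*. Confirmed.

24


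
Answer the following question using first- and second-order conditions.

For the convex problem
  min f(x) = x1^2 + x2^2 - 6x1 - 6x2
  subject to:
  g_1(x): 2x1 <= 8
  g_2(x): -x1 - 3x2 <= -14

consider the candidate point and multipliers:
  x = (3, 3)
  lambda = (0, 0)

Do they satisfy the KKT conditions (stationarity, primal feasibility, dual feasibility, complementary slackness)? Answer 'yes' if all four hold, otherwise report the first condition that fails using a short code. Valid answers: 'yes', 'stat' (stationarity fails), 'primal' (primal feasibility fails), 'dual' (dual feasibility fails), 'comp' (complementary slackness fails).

Gradient of f: grad f(x) = Q x + c = (0, 0)
Constraint values g_i(x) = a_i^T x - b_i:
  g_1((3, 3)) = -2
  g_2((3, 3)) = 2
Stationarity residual: grad f(x) + sum_i lambda_i a_i = (0, 0)
  -> stationarity OK
Primal feasibility (all g_i <= 0): FAILS
Dual feasibility (all lambda_i >= 0): OK
Complementary slackness (lambda_i * g_i(x) = 0 for all i): OK

Verdict: the first failing condition is primal_feasibility -> primal.

primal


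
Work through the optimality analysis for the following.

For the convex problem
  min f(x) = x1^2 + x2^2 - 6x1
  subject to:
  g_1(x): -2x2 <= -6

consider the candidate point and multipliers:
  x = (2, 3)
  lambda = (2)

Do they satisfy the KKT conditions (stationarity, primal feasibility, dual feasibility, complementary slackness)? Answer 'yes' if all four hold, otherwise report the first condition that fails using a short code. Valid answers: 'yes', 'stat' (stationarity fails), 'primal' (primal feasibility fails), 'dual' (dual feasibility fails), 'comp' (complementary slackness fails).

Gradient of f: grad f(x) = Q x + c = (-2, 6)
Constraint values g_i(x) = a_i^T x - b_i:
  g_1((2, 3)) = 0
Stationarity residual: grad f(x) + sum_i lambda_i a_i = (-2, 2)
  -> stationarity FAILS
Primal feasibility (all g_i <= 0): OK
Dual feasibility (all lambda_i >= 0): OK
Complementary slackness (lambda_i * g_i(x) = 0 for all i): OK

Verdict: the first failing condition is stationarity -> stat.

stat


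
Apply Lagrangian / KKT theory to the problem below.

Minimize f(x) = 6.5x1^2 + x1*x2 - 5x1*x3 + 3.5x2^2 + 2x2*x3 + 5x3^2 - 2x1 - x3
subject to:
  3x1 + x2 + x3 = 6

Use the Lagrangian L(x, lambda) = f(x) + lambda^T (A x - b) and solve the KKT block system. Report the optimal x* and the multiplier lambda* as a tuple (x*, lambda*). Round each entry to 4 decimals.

Form the Lagrangian:
  L(x, lambda) = (1/2) x^T Q x + c^T x + lambda^T (A x - b)
Stationarity (grad_x L = 0): Q x + c + A^T lambda = 0.
Primal feasibility: A x = b.

This gives the KKT block system:
  [ Q   A^T ] [ x     ]   [-c ]
  [ A    0  ] [ lambda ] = [ b ]

Solving the linear system:
  x*      = (1.5766, -0.0229, 1.2931)
  lambda* = (-4.0024)
  f(x*)   = 9.7841

x* = (1.5766, -0.0229, 1.2931), lambda* = (-4.0024)


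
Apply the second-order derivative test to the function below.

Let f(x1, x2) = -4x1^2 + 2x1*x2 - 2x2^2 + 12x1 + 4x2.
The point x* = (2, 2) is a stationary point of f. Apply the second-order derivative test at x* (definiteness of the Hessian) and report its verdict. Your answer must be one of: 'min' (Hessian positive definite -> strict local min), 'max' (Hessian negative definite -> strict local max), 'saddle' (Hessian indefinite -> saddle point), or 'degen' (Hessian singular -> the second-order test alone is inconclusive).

Compute the Hessian H = grad^2 f:
  H = [[-8, 2], [2, -4]]
Verify stationarity: grad f(x*) = H x* + g = (0, 0).
Eigenvalues of H: -8.8284, -3.1716.
Both eigenvalues < 0, so H is negative definite -> x* is a strict local max.

max


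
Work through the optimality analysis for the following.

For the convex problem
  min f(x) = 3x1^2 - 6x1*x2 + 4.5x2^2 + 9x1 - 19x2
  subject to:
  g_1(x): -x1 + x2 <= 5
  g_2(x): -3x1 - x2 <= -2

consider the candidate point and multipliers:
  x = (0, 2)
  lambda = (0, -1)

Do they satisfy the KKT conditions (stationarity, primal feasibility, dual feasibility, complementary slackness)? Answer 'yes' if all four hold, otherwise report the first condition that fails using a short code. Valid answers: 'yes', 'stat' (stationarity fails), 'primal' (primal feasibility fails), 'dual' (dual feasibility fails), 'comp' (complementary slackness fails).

Gradient of f: grad f(x) = Q x + c = (-3, -1)
Constraint values g_i(x) = a_i^T x - b_i:
  g_1((0, 2)) = -3
  g_2((0, 2)) = 0
Stationarity residual: grad f(x) + sum_i lambda_i a_i = (0, 0)
  -> stationarity OK
Primal feasibility (all g_i <= 0): OK
Dual feasibility (all lambda_i >= 0): FAILS
Complementary slackness (lambda_i * g_i(x) = 0 for all i): OK

Verdict: the first failing condition is dual_feasibility -> dual.

dual


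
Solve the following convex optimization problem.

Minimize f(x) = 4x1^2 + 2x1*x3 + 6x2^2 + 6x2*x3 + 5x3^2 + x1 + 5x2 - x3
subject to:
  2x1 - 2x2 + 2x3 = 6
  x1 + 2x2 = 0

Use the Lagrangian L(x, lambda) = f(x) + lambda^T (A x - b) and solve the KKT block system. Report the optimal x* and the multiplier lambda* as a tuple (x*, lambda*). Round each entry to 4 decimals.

Form the Lagrangian:
  L(x, lambda) = (1/2) x^T Q x + c^T x + lambda^T (A x - b)
Stationarity (grad_x L = 0): Q x + c + A^T lambda = 0.
Primal feasibility: A x = b.

This gives the KKT block system:
  [ Q   A^T ] [ x     ]   [-c ]
  [ A    0  ] [ lambda ] = [ b ]

Solving the linear system:
  x*      = (1.3151, -0.6575, 1.0274)
  lambda* = (-3.9795, -5.6164)
  f(x*)   = 10.4384

x* = (1.3151, -0.6575, 1.0274), lambda* = (-3.9795, -5.6164)
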